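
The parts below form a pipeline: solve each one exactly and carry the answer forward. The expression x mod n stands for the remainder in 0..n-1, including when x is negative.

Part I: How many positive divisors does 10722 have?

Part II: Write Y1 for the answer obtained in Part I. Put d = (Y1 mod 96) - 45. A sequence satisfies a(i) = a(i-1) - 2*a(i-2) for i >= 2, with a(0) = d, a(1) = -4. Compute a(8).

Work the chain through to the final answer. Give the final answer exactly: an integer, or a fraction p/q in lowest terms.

Part I: 10722 = 2 * 3 * 1787; number of divisors = (1+1) * (1+1) * (1+1) = 8; answer 8
Part II: Y1 = 8; d = -37; a(2) = 1*(-4) - 2*(-37) = 70; iterating: a(2)=70, a(3)=78, a(4)=-62, a(5)=-218, a(6)=-94, a(7)=342, a(8)=530; answer 530

530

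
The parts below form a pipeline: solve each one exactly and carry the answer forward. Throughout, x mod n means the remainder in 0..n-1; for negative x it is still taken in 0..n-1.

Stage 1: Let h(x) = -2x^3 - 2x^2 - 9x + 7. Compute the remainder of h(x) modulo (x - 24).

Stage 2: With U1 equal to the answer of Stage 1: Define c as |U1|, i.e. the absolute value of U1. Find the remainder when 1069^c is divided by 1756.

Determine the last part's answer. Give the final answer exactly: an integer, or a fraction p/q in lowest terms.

1433

Stage 1: remainder = value at the root: -2*(24)^3 - 2*(24)^2 - 9*(24)^1 + 7 = (-27648) + (-1152) + (-216) + (7) = -29009; answer -29009
Stage 2: U1 = -29009; c = 29009; squarings mod 1756: 1069^1=1069, 1069^2=1361, 1069^4=1497, 1069^8=353, 1069^16=1689, 1069^32=977, 1069^64=1021, 1069^128=1133, 1069^256=53, 1069^512=1053, 1069^1024=773, 1069^2048=489, 1069^4096=305, 1069^8192=1713, 1069^16384=93; 1069^29009 = 1069^1 * 1069^16 * 1069^64 * 1069^256 * 1069^4096 * 1069^8192 * 1069^16384 = 1433 (mod 1756); answer 1433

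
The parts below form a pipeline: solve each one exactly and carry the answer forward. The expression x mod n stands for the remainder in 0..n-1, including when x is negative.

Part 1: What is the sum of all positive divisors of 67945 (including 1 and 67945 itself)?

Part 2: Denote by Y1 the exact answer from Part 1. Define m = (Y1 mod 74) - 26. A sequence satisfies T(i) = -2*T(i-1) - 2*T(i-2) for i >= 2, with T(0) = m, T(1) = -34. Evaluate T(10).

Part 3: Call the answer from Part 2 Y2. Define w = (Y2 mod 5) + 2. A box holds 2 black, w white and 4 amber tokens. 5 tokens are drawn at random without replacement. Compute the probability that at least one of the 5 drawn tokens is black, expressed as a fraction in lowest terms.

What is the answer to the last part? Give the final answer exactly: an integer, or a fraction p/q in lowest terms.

7/9

Part 1: 67945 = 5 * 107 * 127; sigma = (1 + 5) * (1 + 107) * (1 + 127) = 6 * 108 * 128 = 82944; answer 82944
Part 2: Y1 = 82944; m = 38; T(2) = -2*(-34) - 2*(38) = -8; iterating: T(2)=-8, T(3)=84, T(4)=-152, T(5)=136, T(6)=32, T(7)=-336, T(8)=608, T(9)=-544, T(10)=-128; answer -128
Part 3: Y2 = -128; w = 4; total draws C(10,5) = 252; complement C(8,5) = 56; favorable 252 - 56 = 196; P = 7/9; answer 7/9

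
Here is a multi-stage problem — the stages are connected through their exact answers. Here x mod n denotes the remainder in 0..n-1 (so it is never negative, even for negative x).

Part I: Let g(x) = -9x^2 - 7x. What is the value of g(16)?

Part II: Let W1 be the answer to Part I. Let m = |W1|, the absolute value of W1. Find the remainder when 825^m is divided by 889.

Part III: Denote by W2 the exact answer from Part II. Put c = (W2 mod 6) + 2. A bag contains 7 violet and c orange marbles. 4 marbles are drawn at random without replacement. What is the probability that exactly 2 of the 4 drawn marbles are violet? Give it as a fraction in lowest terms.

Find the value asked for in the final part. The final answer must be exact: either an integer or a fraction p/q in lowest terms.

63/143

Part I: -9*(16)^2 - 7*(16)^1 = (-2304) + (-112) = -2416; answer -2416
Part II: W1 = -2416; m = 2416; squarings mod 889: 825^1=825, 825^2=540, 825^4=8, 825^8=64, 825^16=540, 825^32=8, 825^64=64, 825^128=540, 825^256=8, 825^512=64, 825^1024=540, 825^2048=8; 825^2416 = 825^16 * 825^32 * 825^64 * 825^256 * 825^2048 = 64 (mod 889); answer 64
Part III: W2 = 64; c = 6; total draws C(13,4) = 715; favorable C(7,2)*C(6,2) = 315; P = 63/143; answer 63/143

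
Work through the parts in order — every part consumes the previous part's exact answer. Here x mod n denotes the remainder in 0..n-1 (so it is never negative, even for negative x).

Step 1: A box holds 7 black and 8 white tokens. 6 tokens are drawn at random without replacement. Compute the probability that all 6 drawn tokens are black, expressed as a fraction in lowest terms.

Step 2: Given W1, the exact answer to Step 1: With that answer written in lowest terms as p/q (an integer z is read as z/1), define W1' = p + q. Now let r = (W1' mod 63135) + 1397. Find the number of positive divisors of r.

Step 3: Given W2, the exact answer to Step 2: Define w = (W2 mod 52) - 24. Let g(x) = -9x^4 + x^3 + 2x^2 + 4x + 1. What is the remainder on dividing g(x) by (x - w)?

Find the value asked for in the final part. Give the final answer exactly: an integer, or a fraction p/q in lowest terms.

-2118071

Step 1: total draws C(15,6) = 5005; favorable C(7,6) = 7; P = 1/715; answer 1/715
Step 2: W1 = 1/715; threaded value p + q = 716; r = 2113; 2113 is prime, so its only divisors are 1 and 2113; count = 2; answer 2
Step 3: W2 = 2; w = -22; remainder = value at the root: -9*(-22)^4 + 1*(-22)^3 + 2*(-22)^2 + 4*(-22)^1 + 1 = (-2108304) + (-10648) + (968) + (-88) + (1) = -2118071; answer -2118071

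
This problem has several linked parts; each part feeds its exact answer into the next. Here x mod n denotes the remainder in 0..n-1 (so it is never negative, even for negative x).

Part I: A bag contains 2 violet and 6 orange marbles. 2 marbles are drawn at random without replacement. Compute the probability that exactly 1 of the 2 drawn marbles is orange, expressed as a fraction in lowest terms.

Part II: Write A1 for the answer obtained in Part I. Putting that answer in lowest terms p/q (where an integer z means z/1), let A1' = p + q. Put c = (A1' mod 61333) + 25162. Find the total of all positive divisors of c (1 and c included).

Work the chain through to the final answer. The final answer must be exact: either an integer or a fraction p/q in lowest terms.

Part I: total draws C(8,2) = 28; favorable C(6,1)*C(2,1) = 12; P = 3/7; answer 3/7
Part II: A1 = 3/7; threaded value p + q = 10; c = 25172; 25172 = 2^2 * 7 * 29 * 31; sigma = (1 + 2 + 4) * (1 + 7) * (1 + 29) * (1 + 31) = 7 * 8 * 30 * 32 = 53760; answer 53760

53760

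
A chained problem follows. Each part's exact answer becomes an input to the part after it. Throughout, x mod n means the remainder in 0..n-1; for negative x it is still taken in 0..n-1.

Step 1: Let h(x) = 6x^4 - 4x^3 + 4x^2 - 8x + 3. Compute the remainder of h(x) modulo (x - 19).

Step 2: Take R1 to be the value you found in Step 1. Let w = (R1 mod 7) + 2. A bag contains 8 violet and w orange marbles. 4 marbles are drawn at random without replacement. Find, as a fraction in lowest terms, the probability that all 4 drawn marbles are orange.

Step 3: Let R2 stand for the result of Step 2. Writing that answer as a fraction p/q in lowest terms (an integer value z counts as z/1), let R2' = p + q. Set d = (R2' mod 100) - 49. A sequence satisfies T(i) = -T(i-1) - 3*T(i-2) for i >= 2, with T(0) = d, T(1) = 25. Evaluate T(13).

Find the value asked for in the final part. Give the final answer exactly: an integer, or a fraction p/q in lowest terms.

7585

Step 1: remainder = value at the root: 6*(19)^4 - 4*(19)^3 + 4*(19)^2 - 8*(19)^1 + 3 = (781926) + (-27436) + (1444) + (-152) + (3) = 755785; answer 755785
Step 2: R1 = 755785; w = 4; total draws C(12,4) = 495; favorable C(4,4) = 1; P = 1/495; answer 1/495
Step 3: R2 = 1/495; threaded value p + q = 496; d = 47; T(2) = -1*(25) - 3*(47) = -166; iterating: T(2)=-166, T(3)=91, T(4)=407, T(5)=-680, T(6)=-541, T(7)=2581, T(8)=-958, T(9)=-6785, T(10)=9659, T(11)=10696, T(12)=-39673, T(13)=7585; answer 7585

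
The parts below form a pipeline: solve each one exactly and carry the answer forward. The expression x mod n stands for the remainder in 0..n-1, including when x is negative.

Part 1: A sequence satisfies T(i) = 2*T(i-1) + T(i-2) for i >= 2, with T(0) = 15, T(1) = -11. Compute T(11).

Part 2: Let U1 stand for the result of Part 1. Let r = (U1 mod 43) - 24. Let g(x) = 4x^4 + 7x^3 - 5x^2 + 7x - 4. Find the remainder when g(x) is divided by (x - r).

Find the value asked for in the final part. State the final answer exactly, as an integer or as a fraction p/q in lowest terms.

225101

Part 1: T(2) = 2*(-11) + 1*(15) = -7; iterating: T(2)=-7, T(3)=-25, T(4)=-57, T(5)=-139, T(6)=-335, T(7)=-809, T(8)=-1953, T(9)=-4715, T(10)=-11383, T(11)=-27481; answer -27481
Part 2: U1 = -27481; r = 15; remainder = value at the root: 4*(15)^4 + 7*(15)^3 - 5*(15)^2 + 7*(15)^1 - 4 = (202500) + (23625) + (-1125) + (105) + (-4) = 225101; answer 225101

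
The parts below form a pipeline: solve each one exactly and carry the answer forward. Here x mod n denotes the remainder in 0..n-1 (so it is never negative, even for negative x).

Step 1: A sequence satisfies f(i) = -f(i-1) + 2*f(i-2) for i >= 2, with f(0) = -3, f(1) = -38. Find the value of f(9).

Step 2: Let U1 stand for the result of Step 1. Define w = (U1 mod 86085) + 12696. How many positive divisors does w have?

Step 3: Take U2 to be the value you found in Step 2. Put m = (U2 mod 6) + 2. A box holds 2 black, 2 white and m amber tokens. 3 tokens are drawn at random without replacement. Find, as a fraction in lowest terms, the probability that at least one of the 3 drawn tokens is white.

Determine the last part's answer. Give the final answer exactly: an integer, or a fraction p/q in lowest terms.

Step 1: f(2) = -1*(-38) + 2*(-3) = 32; iterating: f(2)=32, f(3)=-108, f(4)=172, f(5)=-388, f(6)=732, f(7)=-1508, f(8)=2972, f(9)=-5988; answer -5988
Step 2: U1 = -5988; w = 92793; 92793 = 3 * 30931; number of divisors = (1+1) * (1+1) = 4; answer 4
Step 3: U2 = 4; m = 6; total draws C(10,3) = 120; complement C(8,3) = 56; favorable 120 - 56 = 64; P = 8/15; answer 8/15

8/15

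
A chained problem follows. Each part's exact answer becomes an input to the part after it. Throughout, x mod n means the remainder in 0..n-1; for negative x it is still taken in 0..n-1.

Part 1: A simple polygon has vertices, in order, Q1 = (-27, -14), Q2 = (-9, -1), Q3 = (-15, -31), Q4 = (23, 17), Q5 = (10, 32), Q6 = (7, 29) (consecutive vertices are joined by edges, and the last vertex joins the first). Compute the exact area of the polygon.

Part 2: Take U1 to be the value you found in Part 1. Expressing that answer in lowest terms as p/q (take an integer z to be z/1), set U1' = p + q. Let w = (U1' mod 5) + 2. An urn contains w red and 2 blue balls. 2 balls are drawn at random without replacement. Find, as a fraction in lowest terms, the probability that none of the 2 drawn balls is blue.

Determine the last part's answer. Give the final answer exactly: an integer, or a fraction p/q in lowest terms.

Part 1: cross terms: (-27*-1 - -9*-14)=-99, (-9*-31 - -15*-1)=264, (-15*17 - 23*-31)=458, (23*32 - 10*17)=566, (10*29 - 7*32)=66, (7*-14 - -27*29)=685; twice the area = |1940| = 1940; area = 970; answer 970
Part 2: U1 = 970; threaded value p + q = 971; w = 3; total draws C(5,2) = 10; favorable C(3,2) = 3; P = 3/10; answer 3/10

3/10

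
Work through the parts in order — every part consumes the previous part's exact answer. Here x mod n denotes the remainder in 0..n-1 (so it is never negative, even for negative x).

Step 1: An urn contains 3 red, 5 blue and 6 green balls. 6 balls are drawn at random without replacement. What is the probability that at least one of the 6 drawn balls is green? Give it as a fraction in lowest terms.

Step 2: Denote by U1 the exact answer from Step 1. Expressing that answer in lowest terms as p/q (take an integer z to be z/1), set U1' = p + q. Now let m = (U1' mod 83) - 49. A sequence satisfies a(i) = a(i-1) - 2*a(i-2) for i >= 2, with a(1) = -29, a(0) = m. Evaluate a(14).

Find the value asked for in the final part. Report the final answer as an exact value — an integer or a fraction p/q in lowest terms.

2589

Step 1: total draws C(14,6) = 3003; complement C(8,6) = 28; favorable 3003 - 28 = 2975; P = 425/429; answer 425/429
Step 2: U1 = 425/429; threaded value p + q = 854; m = -25; a(2) = 1*(-29) - 2*(-25) = 21; iterating: a(2)=21, a(3)=79, a(4)=37, a(5)=-121, a(6)=-195, a(7)=47, a(8)=437, a(9)=343, a(10)=-531, a(11)=-1217, a(12)=-155, a(13)=2279, a(14)=2589; answer 2589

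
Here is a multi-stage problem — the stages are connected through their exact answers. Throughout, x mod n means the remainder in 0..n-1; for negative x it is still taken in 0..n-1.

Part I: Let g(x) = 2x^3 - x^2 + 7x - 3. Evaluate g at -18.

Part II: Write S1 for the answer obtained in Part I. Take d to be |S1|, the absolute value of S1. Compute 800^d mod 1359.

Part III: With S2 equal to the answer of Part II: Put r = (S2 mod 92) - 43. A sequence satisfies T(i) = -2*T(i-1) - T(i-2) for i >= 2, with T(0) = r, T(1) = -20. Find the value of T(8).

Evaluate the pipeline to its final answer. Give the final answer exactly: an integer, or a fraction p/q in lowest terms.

55

Part I: 2*(-18)^3 - 1*(-18)^2 + 7*(-18)^1 - 3 = (-11664) + (-324) + (-126) + (-3) = -12117; answer -12117
Part II: S1 = -12117; d = 12117; squarings mod 1359: 800^1=800, 800^2=1270, 800^4=1126, 800^8=1288, 800^16=964, 800^32=1099, 800^64=1009, 800^128=190, 800^256=766, 800^512=1027, 800^1024=145, 800^2048=640, 800^4096=541, 800^8192=496; 800^12117 = 800^1 * 800^4 * 800^16 * 800^64 * 800^256 * 800^512 * 800^1024 * 800^2048 * 800^8192 = 242 (mod 1359); answer 242
Part III: S2 = 242; r = 15; T(2) = -2*(-20) - 1*(15) = 25; iterating: T(2)=25, T(3)=-30, T(4)=35, T(5)=-40, T(6)=45, T(7)=-50, T(8)=55; answer 55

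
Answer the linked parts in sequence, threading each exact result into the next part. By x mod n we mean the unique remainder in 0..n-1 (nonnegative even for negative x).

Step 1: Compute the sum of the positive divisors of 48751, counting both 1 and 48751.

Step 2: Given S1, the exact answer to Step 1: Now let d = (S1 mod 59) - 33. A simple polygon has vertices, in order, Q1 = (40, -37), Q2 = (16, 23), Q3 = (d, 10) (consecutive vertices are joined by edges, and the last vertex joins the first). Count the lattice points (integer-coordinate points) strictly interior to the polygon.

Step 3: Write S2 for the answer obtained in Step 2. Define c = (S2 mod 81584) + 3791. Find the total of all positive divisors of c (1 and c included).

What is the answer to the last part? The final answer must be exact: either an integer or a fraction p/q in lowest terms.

4872

Step 1: 48751 is prime, so its only divisors are 1 and 48751; sigma = 1 + 48751 = 48752; answer 48752
Step 2: S1 = 48752; d = -15; cross terms: (40*23 - 16*-37)=1512, (16*10 - -15*23)=505, (-15*-37 - 40*10)=155; twice the area = |2172| = 2172; area = 1086; boundary points = 12 + 1 + 1 = 14; strictly interior points = area - boundary/2 + 1 = 1080; answer 1080
Step 3: S2 = 1080; c = 4871; 4871 is prime, so its only divisors are 1 and 4871; sigma = 1 + 4871 = 4872; answer 4872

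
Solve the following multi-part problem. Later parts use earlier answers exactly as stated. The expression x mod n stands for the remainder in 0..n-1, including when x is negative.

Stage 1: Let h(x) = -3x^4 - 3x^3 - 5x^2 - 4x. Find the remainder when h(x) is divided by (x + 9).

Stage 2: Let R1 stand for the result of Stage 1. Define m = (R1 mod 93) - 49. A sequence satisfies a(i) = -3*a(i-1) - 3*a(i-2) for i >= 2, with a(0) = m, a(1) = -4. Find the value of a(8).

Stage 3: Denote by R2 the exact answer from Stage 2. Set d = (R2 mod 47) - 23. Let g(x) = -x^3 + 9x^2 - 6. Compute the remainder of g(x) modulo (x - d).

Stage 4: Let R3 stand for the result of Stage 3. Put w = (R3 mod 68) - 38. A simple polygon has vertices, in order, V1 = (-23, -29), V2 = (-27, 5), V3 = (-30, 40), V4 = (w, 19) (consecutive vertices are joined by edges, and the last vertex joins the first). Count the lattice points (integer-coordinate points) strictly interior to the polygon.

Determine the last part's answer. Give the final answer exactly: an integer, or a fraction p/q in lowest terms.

Stage 1: remainder = value at the root: -3*(-9)^4 - 3*(-9)^3 - 5*(-9)^2 - 4*(-9)^1 = (-19683) + (2187) + (-405) + (36) = -17865; answer -17865
Stage 2: R1 = -17865; m = 35; a(2) = -3*(-4) - 3*(35) = -93; iterating: a(2)=-93, a(3)=291, a(4)=-594, a(5)=909, a(6)=-945, a(7)=108, a(8)=2511; answer 2511
Stage 3: R2 = 2511; d = -3; remainder = value at the root: -1*(-3)^3 + 9*(-3)^2 - 6 = (27) + (81) + (-6) = 102; answer 102
Stage 4: R3 = 102; w = -4; cross terms: (-23*5 - -27*-29)=-898, (-27*40 - -30*5)=-930, (-30*19 - -4*40)=-410, (-4*-29 - -23*19)=553; twice the area = |-1685| = 1685; area = 1685/2; boundary points = 2 + 1 + 1 + 1 = 5; strictly interior points = area - boundary/2 + 1 = 841; answer 841

841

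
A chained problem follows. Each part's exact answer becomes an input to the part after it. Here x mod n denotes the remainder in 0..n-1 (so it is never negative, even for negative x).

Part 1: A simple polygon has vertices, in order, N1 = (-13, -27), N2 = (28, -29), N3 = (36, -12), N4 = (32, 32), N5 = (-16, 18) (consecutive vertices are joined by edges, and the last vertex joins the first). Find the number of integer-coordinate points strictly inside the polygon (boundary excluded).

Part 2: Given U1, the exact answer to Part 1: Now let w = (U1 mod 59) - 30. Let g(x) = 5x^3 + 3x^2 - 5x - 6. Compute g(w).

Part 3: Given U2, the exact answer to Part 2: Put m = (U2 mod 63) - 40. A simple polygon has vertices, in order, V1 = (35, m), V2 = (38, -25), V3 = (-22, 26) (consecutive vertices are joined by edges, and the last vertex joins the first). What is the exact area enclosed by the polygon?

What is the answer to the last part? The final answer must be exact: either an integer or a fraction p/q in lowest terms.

2547/2

Part 1: cross terms: (-13*-29 - 28*-27)=1133, (28*-12 - 36*-29)=708, (36*32 - 32*-12)=1536, (32*18 - -16*32)=1088, (-16*-27 - -13*18)=666; twice the area = |5131| = 5131; area = 5131/2; boundary points = 1 + 1 + 4 + 2 + 3 = 11; strictly interior points = area - boundary/2 + 1 = 2561; answer 2561
Part 2: U1 = 2561; w = -6; 5*(-6)^3 + 3*(-6)^2 - 5*(-6)^1 - 6 = (-1080) + (108) + (30) + (-6) = -948; answer -948
Part 3: U2 = -948; m = 20; cross terms: (35*-25 - 38*20)=-1635, (38*26 - -22*-25)=438, (-22*20 - 35*26)=-1350; twice the area = |-2547| = 2547; area = 2547/2; answer 2547/2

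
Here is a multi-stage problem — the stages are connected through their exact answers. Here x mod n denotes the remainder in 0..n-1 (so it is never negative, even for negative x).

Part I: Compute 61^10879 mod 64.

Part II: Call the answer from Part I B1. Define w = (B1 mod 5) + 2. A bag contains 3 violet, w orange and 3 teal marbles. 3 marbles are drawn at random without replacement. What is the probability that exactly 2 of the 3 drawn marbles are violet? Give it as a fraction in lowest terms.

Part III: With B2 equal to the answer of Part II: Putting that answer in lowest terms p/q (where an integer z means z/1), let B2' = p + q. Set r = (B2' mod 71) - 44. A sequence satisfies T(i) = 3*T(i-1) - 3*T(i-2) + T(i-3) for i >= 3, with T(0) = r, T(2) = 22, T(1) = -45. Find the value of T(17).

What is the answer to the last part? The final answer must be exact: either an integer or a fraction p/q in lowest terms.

Part I: squarings mod 64: 61^1=61, 61^2=9, 61^4=17, 61^8=33, 61^16=1, 61^32=1, 61^64=1, 61^128=1, 61^256=1, 61^512=1, 61^1024=1, 61^2048=1, 61^4096=1, 61^8192=1; 61^10879 = 61^1 * 61^2 * 61^4 * 61^8 * 61^16 * 61^32 * 61^64 * 61^512 * 61^2048 * 61^8192 = 21 (mod 64); answer 21
Part II: B1 = 21; w = 3; total draws C(9,3) = 84; favorable C(3,2)*C(6,1) = 18; P = 3/14; answer 3/14
Part III: B2 = 3/14; threaded value p + q = 17; r = -27; T(3) = 3*(22) - 3*(-45) + 1*(-27) = 174; iterating: T(3)=174, T(4)=411, T(5)=733, T(6)=1140, T(7)=1632, T(8)=2209, T(9)=2871, T(10)=3618, T(11)=4450, T(12)=5367, T(13)=6369, T(14)=7456, T(15)=8628, T(16)=9885, T(17)=11227; answer 11227

11227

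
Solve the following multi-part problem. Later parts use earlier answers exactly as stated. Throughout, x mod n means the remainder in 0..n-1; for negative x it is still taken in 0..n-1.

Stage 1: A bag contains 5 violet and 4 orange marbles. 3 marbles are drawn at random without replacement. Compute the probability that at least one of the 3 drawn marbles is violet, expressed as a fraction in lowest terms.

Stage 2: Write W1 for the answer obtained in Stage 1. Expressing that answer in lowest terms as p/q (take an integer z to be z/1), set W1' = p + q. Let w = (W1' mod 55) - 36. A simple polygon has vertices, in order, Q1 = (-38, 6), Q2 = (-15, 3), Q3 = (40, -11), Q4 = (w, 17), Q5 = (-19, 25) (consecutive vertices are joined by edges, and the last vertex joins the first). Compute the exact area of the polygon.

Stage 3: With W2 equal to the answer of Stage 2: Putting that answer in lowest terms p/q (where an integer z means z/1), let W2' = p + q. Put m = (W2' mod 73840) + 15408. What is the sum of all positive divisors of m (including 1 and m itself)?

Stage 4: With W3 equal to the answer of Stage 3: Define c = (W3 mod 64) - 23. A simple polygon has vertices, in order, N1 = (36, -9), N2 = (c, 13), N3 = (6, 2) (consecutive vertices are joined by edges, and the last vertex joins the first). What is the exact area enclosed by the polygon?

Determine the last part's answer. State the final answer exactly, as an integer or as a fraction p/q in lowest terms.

363/2

Stage 1: total draws C(9,3) = 84; complement C(4,3) = 4; favorable 84 - 4 = 80; P = 20/21; answer 20/21
Stage 2: W1 = 20/21; threaded value p + q = 41; w = 5; cross terms: (-38*3 - -15*6)=-24, (-15*-11 - 40*3)=45, (40*17 - 5*-11)=735, (5*25 - -19*17)=448, (-19*6 - -38*25)=836; twice the area = |2040| = 2040; area = 1020; answer 1020
Stage 3: W2 = 1020; threaded value p + q = 1021; m = 16429; 16429 = 7 * 2347; sigma = (1 + 7) * (1 + 2347) = 8 * 2348 = 18784; answer 18784
Stage 4: W3 = 18784; c = 9; cross terms: (36*13 - 9*-9)=549, (9*2 - 6*13)=-60, (6*-9 - 36*2)=-126; twice the area = |363| = 363; area = 363/2; answer 363/2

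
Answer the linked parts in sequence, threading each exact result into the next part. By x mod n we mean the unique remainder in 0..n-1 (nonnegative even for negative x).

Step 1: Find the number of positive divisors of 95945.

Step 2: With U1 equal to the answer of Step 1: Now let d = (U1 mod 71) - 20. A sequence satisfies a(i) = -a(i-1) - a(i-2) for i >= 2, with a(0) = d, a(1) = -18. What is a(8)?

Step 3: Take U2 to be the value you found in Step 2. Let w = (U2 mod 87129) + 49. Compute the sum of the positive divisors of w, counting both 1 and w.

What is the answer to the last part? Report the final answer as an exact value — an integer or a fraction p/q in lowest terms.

Step 1: 95945 = 5 * 31 * 619; number of divisors = (1+1) * (1+1) * (1+1) = 8; answer 8
Step 2: U1 = 8; d = -12; a(2) = -1*(-18) - 1*(-12) = 30; iterating: a(2)=30, a(3)=-12, a(4)=-18, a(5)=30, a(6)=-12, a(7)=-18, a(8)=30; answer 30
Step 3: U2 = 30; w = 79; 79 is prime, so its only divisors are 1 and 79; sigma = 1 + 79 = 80; answer 80

80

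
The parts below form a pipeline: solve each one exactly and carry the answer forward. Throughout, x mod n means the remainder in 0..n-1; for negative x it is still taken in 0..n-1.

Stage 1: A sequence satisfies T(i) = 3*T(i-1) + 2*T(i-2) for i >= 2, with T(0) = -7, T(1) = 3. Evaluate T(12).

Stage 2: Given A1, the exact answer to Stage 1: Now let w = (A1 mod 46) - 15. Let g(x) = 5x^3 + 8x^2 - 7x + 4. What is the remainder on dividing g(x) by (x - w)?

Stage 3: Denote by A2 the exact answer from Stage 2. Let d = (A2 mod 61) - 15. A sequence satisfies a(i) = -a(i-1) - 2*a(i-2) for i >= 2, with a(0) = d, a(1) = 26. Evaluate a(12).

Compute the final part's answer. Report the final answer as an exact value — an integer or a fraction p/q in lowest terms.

-526

Stage 1: T(2) = 3*(3) + 2*(-7) = -5; iterating: T(2)=-5, T(3)=-9, T(4)=-37, T(5)=-129, T(6)=-461, T(7)=-1641, T(8)=-5845, T(9)=-20817, T(10)=-74141, T(11)=-264057, T(12)=-940453; answer -940453
Stage 2: A1 = -940453; w = 2; remainder = value at the root: 5*(2)^3 + 8*(2)^2 - 7*(2)^1 + 4 = (40) + (32) + (-14) + (4) = 62; answer 62
Stage 3: A2 = 62; d = -14; a(2) = -1*(26) - 2*(-14) = 2; iterating: a(2)=2, a(3)=-54, a(4)=50, a(5)=58, a(6)=-158, a(7)=42, a(8)=274, a(9)=-358, a(10)=-190, a(11)=906, a(12)=-526; answer -526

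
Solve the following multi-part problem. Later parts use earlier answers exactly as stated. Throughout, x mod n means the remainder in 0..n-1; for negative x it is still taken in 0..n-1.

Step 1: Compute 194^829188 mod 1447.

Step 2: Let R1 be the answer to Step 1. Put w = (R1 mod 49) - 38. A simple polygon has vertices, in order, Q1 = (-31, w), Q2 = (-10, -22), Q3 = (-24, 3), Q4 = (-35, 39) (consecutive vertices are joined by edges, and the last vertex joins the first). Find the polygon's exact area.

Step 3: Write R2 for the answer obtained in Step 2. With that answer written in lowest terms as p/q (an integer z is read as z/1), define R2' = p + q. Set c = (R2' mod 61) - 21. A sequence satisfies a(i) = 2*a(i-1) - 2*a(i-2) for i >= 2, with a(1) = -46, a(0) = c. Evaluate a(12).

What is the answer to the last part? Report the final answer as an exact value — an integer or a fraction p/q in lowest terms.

Step 1: squarings mod 1447: 194^1=194, 194^2=14, 194^4=196, 194^8=794, 194^16=991, 194^32=1015, 194^64=1408, 194^128=74, 194^256=1135, 194^512=395, 194^1024=1196, 194^2048=780, 194^4096=660, 194^8192=53, 194^16384=1362, 194^32768=1437, 194^65536=100, 194^131072=1318, 194^262144=724, 194^524288=362; 194^829188 = 194^4 * 194^256 * 194^512 * 194^1024 * 194^8192 * 194^32768 * 194^262144 * 194^524288 = 1352 (mod 1447); answer 1352
Step 2: R1 = 1352; w = -9; cross terms: (-31*-22 - -10*-9)=592, (-10*3 - -24*-22)=-558, (-24*39 - -35*3)=-831, (-35*-9 - -31*39)=1524; twice the area = |727| = 727; area = 727/2; answer 727/2
Step 3: R2 = 727/2; threaded value p + q = 729; c = 37; a(2) = 2*(-46) - 2*(37) = -166; iterating: a(2)=-166, a(3)=-240, a(4)=-148, a(5)=184, a(6)=664, a(7)=960, a(8)=592, a(9)=-736, a(10)=-2656, a(11)=-3840, a(12)=-2368; answer -2368

-2368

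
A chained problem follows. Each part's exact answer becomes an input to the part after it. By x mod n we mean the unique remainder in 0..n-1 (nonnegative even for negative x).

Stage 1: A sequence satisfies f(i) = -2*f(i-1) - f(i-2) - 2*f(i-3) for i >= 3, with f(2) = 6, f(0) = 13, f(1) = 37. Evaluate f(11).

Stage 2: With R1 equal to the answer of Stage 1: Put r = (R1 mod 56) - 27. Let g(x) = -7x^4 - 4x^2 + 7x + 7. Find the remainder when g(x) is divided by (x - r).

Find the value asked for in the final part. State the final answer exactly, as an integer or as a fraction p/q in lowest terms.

-269787

Stage 1: f(3) = -2*(6) - 1*(37) - 2*(13) = -75; iterating: f(3)=-75, f(4)=70, f(5)=-77, f(6)=234, f(7)=-531, f(8)=982, f(9)=-1901, f(10)=3882, f(11)=-7827; answer -7827
Stage 2: R1 = -7827; r = -14; remainder = value at the root: -7*(-14)^4 - 4*(-14)^2 + 7*(-14)^1 + 7 = (-268912) + (-784) + (-98) + (7) = -269787; answer -269787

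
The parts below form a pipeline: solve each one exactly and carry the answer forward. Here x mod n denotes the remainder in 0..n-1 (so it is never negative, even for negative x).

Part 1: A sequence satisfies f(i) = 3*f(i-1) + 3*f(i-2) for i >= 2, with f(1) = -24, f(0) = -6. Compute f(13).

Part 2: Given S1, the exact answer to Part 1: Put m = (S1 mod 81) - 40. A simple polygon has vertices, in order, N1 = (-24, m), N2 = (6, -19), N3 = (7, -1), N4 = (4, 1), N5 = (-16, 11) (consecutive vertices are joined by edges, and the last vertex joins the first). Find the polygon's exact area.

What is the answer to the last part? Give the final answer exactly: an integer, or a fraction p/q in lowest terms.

Part 1: f(2) = 3*(-24) + 3*(-6) = -90; iterating: f(2)=-90, f(3)=-342, f(4)=-1296, f(5)=-4914, f(6)=-18630, f(7)=-70632, f(8)=-267786, f(9)=-1015254, f(10)=-3849120, f(11)=-14593122, f(12)=-55326726, f(13)=-209759544; answer -209759544
Part 2: S1 = -209759544; m = -40; cross terms: (-24*-19 - 6*-40)=696, (6*-1 - 7*-19)=127, (7*1 - 4*-1)=11, (4*11 - -16*1)=60, (-16*-40 - -24*11)=904; twice the area = |1798| = 1798; area = 899; answer 899

899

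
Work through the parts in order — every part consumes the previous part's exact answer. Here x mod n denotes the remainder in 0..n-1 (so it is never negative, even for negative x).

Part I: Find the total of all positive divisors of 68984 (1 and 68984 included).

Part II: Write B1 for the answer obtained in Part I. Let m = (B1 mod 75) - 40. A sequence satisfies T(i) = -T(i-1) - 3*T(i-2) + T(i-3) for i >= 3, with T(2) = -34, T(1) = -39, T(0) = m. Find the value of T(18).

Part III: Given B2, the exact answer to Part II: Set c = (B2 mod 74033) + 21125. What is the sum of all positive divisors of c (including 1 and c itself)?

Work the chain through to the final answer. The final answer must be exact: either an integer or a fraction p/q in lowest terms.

76818

Part I: 68984 = 2^3 * 8623; sigma = (1 + 2 + 4 + 8) * (1 + 8623) = 15 * 8624 = 129360; answer 129360
Part II: B1 = 129360; m = 20; T(3) = -1*(-34) - 3*(-39) + 1*(20) = 171; iterating: T(3)=171, T(4)=-108, T(5)=-439, T(6)=934, T(7)=275, T(8)=-3516, T(9)=3625, T(10)=7198, T(11)=-21589, T(12)=3620, T(13)=68345, T(14)=-100794, T(15)=-100621, T(16)=471348, T(17)=-270279, T(18)=-1244386; answer -1244386
Part III: B2 = -1244386; c = 35300; 35300 = 2^2 * 5^2 * 353; sigma = (1 + 2 + 4) * (1 + 5 + 25) * (1 + 353) = 7 * 31 * 354 = 76818; answer 76818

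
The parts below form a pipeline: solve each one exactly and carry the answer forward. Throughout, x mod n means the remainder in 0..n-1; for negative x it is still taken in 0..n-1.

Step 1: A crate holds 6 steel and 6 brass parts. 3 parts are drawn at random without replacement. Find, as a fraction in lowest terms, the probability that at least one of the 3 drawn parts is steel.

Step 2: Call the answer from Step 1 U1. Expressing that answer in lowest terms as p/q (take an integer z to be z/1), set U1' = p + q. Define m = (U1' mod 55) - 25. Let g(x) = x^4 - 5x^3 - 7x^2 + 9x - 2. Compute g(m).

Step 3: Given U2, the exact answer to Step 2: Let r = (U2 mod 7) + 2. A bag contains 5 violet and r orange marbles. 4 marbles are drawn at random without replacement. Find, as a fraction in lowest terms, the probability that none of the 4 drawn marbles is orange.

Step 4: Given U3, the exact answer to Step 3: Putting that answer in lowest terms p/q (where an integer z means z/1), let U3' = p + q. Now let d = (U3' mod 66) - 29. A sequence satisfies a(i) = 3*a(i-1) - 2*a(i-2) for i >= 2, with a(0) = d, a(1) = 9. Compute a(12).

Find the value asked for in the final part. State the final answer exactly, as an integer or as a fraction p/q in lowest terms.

106453

Step 1: total draws C(12,3) = 220; complement C(6,3) = 20; favorable 220 - 20 = 200; P = 10/11; answer 10/11
Step 2: U1 = 10/11; threaded value p + q = 21; m = -4; 1*(-4)^4 - 5*(-4)^3 - 7*(-4)^2 + 9*(-4)^1 - 2 = (256) + (320) + (-112) + (-36) + (-2) = 426; answer 426
Step 3: U2 = 426; r = 8; total draws C(13,4) = 715; favorable C(5,4) = 5; P = 1/143; answer 1/143
Step 4: U3 = 1/143; threaded value p + q = 144; d = -17; a(2) = 3*(9) - 2*(-17) = 61; iterating: a(2)=61, a(3)=165, a(4)=373, a(5)=789, a(6)=1621, a(7)=3285, a(8)=6613, a(9)=13269, a(10)=26581, a(11)=53205, a(12)=106453; answer 106453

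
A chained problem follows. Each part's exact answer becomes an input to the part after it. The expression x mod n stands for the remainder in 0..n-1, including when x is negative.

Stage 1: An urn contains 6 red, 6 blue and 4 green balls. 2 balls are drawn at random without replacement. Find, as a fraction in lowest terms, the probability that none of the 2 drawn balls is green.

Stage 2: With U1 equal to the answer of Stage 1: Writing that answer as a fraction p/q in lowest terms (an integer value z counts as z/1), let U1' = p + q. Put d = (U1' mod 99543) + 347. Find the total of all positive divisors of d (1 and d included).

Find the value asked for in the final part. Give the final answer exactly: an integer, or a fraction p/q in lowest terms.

Stage 1: total draws C(16,2) = 120; favorable C(12,2) = 66; P = 11/20; answer 11/20
Stage 2: U1 = 11/20; threaded value p + q = 31; d = 378; 378 = 2 * 3^3 * 7; sigma = (1 + 2) * (1 + 3 + 9 + 27) * (1 + 7) = 3 * 40 * 8 = 960; answer 960

960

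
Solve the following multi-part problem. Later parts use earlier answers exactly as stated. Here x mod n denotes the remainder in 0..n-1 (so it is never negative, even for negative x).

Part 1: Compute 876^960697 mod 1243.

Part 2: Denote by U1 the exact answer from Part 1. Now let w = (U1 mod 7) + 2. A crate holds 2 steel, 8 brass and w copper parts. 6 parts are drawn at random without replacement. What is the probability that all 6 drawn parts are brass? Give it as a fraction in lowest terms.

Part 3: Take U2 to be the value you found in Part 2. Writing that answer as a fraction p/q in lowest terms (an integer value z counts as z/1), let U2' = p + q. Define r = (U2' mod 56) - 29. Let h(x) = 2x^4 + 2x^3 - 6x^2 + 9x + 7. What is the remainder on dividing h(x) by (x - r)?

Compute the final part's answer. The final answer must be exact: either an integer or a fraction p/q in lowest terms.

Part 1: squarings mod 1243: 876^1=876, 876^2=445, 876^4=388, 876^8=141, 876^16=1236, 876^32=49, 876^64=1158, 876^128=1010, 876^256=840, 876^512=819, 876^1024=784, 876^2048=614, 876^4096=367, 876^8192=445, 876^16384=388, 876^32768=141, 876^65536=1236, 876^131072=49, 876^262144=1158, 876^524288=1010; 876^960697 = 876^1 * 876^8 * 876^16 * 876^32 * 876^128 * 876^2048 * 876^8192 * 876^32768 * 876^131072 * 876^262144 * 876^524288 = 83 (mod 1243); answer 83
Part 2: U1 = 83; w = 8; total draws C(18,6) = 18564; favorable C(8,6) = 28; P = 1/663; answer 1/663
Part 3: U2 = 1/663; threaded value p + q = 664; r = 19; remainder = value at the root: 2*(19)^4 + 2*(19)^3 - 6*(19)^2 + 9*(19)^1 + 7 = (260642) + (13718) + (-2166) + (171) + (7) = 272372; answer 272372

272372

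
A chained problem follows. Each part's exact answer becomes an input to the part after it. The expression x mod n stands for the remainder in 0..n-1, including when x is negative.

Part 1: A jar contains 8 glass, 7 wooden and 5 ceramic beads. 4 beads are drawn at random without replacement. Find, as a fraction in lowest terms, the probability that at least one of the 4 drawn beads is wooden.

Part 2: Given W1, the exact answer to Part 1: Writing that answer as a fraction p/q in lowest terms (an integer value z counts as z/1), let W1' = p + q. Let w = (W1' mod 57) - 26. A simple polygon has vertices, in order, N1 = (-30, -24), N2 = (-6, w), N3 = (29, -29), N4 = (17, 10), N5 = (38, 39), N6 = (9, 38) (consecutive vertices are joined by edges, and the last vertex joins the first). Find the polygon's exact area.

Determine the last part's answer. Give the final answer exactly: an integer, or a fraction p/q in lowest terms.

2995/2

Part 1: total draws C(20,4) = 4845; complement C(13,4) = 715; favorable 4845 - 715 = 4130; P = 826/969; answer 826/969
Part 2: W1 = 826/969; threaded value p + q = 1795; w = 2; cross terms: (-30*2 - -6*-24)=-204, (-6*-29 - 29*2)=116, (29*10 - 17*-29)=783, (17*39 - 38*10)=283, (38*38 - 9*39)=1093, (9*-24 - -30*38)=924; twice the area = |2995| = 2995; area = 2995/2; answer 2995/2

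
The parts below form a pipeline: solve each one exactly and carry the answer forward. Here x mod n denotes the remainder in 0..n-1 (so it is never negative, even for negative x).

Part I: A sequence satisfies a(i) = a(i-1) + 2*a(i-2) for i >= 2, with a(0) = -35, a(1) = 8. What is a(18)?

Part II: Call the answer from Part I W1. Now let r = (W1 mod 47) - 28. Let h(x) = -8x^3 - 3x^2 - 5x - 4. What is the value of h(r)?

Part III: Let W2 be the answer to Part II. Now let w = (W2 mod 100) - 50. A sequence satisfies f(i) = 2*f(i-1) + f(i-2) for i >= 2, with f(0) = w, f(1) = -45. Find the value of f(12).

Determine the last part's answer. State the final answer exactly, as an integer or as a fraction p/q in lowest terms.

-692592

Part I: a(2) = 1*(8) + 2*(-35) = -62; iterating: a(2)=-62, a(3)=-46, a(4)=-170, a(5)=-262, a(6)=-602, a(7)=-1126, a(8)=-2330, a(9)=-4582, a(10)=-9242, a(11)=-18406, a(12)=-36890, a(13)=-73702, a(14)=-147482, a(15)=-294886, a(16)=-589850, a(17)=-1179622, a(18)=-2359322; answer -2359322
Part II: W1 = -2359322; r = 3; -8*(3)^3 - 3*(3)^2 - 5*(3)^1 - 4 = (-216) + (-27) + (-15) + (-4) = -262; answer -262
Part III: W2 = -262; w = -12; f(2) = 2*(-45) + 1*(-12) = -102; iterating: f(2)=-102, f(3)=-249, f(4)=-600, f(5)=-1449, f(6)=-3498, f(7)=-8445, f(8)=-20388, f(9)=-49221, f(10)=-118830, f(11)=-286881, f(12)=-692592; answer -692592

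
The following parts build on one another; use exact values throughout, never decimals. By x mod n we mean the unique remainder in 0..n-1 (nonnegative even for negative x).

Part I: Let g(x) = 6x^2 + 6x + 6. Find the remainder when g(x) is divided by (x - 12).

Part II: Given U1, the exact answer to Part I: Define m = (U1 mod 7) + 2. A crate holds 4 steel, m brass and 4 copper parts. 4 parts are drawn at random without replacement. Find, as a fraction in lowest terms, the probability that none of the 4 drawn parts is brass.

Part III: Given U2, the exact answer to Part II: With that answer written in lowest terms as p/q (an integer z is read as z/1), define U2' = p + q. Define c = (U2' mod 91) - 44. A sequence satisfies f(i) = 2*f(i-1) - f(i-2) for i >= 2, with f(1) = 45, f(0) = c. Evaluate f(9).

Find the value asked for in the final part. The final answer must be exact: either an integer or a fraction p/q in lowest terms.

261

Part I: remainder = value at the root: 6*(12)^2 + 6*(12)^1 + 6 = (864) + (72) + (6) = 942; answer 942
Part II: U1 = 942; m = 6; total draws C(14,4) = 1001; favorable C(8,4) = 70; P = 10/143; answer 10/143
Part III: U2 = 10/143; threaded value p + q = 153; c = 18; f(2) = 2*(45) - 1*(18) = 72; iterating: f(2)=72, f(3)=99, f(4)=126, f(5)=153, f(6)=180, f(7)=207, f(8)=234, f(9)=261; answer 261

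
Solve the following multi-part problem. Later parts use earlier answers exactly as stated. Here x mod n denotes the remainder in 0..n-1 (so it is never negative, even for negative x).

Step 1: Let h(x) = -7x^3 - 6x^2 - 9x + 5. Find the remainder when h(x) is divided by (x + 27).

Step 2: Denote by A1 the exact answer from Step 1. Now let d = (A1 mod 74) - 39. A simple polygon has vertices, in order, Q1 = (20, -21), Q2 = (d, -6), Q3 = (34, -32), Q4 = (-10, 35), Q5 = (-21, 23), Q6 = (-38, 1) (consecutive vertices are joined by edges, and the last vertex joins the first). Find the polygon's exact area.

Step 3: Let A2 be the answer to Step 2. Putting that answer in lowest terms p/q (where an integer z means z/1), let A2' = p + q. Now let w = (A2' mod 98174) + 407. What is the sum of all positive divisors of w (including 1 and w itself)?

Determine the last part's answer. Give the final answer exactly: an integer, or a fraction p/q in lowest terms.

2508

Step 1: remainder = value at the root: -7*(-27)^3 - 6*(-27)^2 - 9*(-27)^1 + 5 = (137781) + (-4374) + (243) + (5) = 133655; answer 133655
Step 2: A1 = 133655; d = -28; cross terms: (20*-6 - -28*-21)=-708, (-28*-32 - 34*-6)=1100, (34*35 - -10*-32)=870, (-10*23 - -21*35)=505, (-21*1 - -38*23)=853, (-38*-21 - 20*1)=778; twice the area = |3398| = 3398; area = 1699; answer 1699
Step 3: A2 = 1699; threaded value p + q = 1700; w = 2107; 2107 = 7^2 * 43; sigma = (1 + 7 + 49) * (1 + 43) = 57 * 44 = 2508; answer 2508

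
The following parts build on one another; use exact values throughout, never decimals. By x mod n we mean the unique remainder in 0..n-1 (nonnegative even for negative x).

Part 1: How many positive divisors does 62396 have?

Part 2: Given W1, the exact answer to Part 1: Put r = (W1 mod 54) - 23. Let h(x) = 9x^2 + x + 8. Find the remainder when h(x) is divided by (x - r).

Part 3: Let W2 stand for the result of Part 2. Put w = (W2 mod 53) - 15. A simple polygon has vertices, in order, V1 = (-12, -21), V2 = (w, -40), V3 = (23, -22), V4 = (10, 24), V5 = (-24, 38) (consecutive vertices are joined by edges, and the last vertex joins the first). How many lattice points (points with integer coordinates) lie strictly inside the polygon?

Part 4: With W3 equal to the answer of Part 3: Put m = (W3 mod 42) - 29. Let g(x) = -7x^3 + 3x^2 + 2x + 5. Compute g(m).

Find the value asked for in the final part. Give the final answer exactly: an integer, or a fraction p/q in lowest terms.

Part 1: 62396 = 2^2 * 19 * 821; number of divisors = (2+1) * (1+1) * (1+1) = 12; answer 12
Part 2: W1 = 12; r = -11; remainder = value at the root: 9*(-11)^2 + 1*(-11)^1 + 8 = (1089) + (-11) + (8) = 1086; answer 1086
Part 3: W2 = 1086; w = 11; cross terms: (-12*-40 - 11*-21)=711, (11*-22 - 23*-40)=678, (23*24 - 10*-22)=772, (10*38 - -24*24)=956, (-24*-21 - -12*38)=960; twice the area = |4077| = 4077; area = 4077/2; boundary points = 1 + 6 + 1 + 2 + 1 = 11; strictly interior points = area - boundary/2 + 1 = 2034; answer 2034
Part 4: W3 = 2034; m = -11; -7*(-11)^3 + 3*(-11)^2 + 2*(-11)^1 + 5 = (9317) + (363) + (-22) + (5) = 9663; answer 9663

9663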